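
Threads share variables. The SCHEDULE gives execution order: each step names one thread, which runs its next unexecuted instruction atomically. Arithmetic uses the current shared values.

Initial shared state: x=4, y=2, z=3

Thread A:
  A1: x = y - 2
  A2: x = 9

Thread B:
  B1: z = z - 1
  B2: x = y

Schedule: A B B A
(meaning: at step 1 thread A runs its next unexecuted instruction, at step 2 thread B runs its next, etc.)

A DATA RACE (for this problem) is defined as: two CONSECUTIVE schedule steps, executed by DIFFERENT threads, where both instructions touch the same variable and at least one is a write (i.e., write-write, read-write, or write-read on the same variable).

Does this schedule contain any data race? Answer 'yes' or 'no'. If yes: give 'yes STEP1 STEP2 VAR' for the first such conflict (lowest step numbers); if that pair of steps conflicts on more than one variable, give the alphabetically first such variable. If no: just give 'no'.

Answer: yes 3 4 x

Derivation:
Steps 1,2: A(r=y,w=x) vs B(r=z,w=z). No conflict.
Steps 2,3: same thread (B). No race.
Steps 3,4: B(x = y) vs A(x = 9). RACE on x (W-W).
First conflict at steps 3,4.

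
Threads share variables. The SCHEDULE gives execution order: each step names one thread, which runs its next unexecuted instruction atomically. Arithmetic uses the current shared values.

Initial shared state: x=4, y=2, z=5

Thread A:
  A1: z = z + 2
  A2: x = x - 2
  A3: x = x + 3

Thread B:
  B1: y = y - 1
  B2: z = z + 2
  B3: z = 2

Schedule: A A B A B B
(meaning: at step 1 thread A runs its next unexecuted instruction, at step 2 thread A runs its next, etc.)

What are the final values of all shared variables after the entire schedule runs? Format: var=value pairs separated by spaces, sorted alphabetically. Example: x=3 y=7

Step 1: thread A executes A1 (z = z + 2). Shared: x=4 y=2 z=7. PCs: A@1 B@0
Step 2: thread A executes A2 (x = x - 2). Shared: x=2 y=2 z=7. PCs: A@2 B@0
Step 3: thread B executes B1 (y = y - 1). Shared: x=2 y=1 z=7. PCs: A@2 B@1
Step 4: thread A executes A3 (x = x + 3). Shared: x=5 y=1 z=7. PCs: A@3 B@1
Step 5: thread B executes B2 (z = z + 2). Shared: x=5 y=1 z=9. PCs: A@3 B@2
Step 6: thread B executes B3 (z = 2). Shared: x=5 y=1 z=2. PCs: A@3 B@3

Answer: x=5 y=1 z=2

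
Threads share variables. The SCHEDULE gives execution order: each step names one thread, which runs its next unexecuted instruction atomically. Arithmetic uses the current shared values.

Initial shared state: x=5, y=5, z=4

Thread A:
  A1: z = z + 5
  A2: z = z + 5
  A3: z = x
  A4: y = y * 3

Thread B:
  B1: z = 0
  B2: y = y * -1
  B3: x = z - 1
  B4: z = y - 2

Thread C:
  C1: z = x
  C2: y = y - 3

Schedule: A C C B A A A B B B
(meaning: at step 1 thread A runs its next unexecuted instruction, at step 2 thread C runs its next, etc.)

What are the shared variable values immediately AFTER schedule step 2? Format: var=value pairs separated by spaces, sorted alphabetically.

Answer: x=5 y=5 z=5

Derivation:
Step 1: thread A executes A1 (z = z + 5). Shared: x=5 y=5 z=9. PCs: A@1 B@0 C@0
Step 2: thread C executes C1 (z = x). Shared: x=5 y=5 z=5. PCs: A@1 B@0 C@1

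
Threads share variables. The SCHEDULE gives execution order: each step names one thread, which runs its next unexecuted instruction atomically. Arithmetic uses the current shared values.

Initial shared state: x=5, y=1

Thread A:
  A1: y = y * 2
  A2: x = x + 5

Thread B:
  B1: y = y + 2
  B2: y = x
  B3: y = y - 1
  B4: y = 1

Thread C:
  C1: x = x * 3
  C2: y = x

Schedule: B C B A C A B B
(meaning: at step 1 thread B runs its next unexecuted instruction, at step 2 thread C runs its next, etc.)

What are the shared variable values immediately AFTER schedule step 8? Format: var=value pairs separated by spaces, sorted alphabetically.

Answer: x=20 y=1

Derivation:
Step 1: thread B executes B1 (y = y + 2). Shared: x=5 y=3. PCs: A@0 B@1 C@0
Step 2: thread C executes C1 (x = x * 3). Shared: x=15 y=3. PCs: A@0 B@1 C@1
Step 3: thread B executes B2 (y = x). Shared: x=15 y=15. PCs: A@0 B@2 C@1
Step 4: thread A executes A1 (y = y * 2). Shared: x=15 y=30. PCs: A@1 B@2 C@1
Step 5: thread C executes C2 (y = x). Shared: x=15 y=15. PCs: A@1 B@2 C@2
Step 6: thread A executes A2 (x = x + 5). Shared: x=20 y=15. PCs: A@2 B@2 C@2
Step 7: thread B executes B3 (y = y - 1). Shared: x=20 y=14. PCs: A@2 B@3 C@2
Step 8: thread B executes B4 (y = 1). Shared: x=20 y=1. PCs: A@2 B@4 C@2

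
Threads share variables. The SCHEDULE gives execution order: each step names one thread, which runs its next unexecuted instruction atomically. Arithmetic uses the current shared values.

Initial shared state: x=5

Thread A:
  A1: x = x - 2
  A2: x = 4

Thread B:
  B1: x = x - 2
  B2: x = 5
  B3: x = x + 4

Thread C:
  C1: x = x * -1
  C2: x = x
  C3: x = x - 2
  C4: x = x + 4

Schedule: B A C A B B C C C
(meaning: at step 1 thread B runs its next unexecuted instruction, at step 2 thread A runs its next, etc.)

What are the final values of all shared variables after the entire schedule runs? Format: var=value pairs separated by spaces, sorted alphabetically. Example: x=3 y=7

Step 1: thread B executes B1 (x = x - 2). Shared: x=3. PCs: A@0 B@1 C@0
Step 2: thread A executes A1 (x = x - 2). Shared: x=1. PCs: A@1 B@1 C@0
Step 3: thread C executes C1 (x = x * -1). Shared: x=-1. PCs: A@1 B@1 C@1
Step 4: thread A executes A2 (x = 4). Shared: x=4. PCs: A@2 B@1 C@1
Step 5: thread B executes B2 (x = 5). Shared: x=5. PCs: A@2 B@2 C@1
Step 6: thread B executes B3 (x = x + 4). Shared: x=9. PCs: A@2 B@3 C@1
Step 7: thread C executes C2 (x = x). Shared: x=9. PCs: A@2 B@3 C@2
Step 8: thread C executes C3 (x = x - 2). Shared: x=7. PCs: A@2 B@3 C@3
Step 9: thread C executes C4 (x = x + 4). Shared: x=11. PCs: A@2 B@3 C@4

Answer: x=11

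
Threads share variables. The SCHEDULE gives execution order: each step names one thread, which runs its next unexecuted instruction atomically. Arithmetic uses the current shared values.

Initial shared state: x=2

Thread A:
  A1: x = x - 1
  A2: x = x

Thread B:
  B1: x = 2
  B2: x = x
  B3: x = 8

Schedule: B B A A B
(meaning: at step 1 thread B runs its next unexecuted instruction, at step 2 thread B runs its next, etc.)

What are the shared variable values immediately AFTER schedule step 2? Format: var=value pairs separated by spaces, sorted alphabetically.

Step 1: thread B executes B1 (x = 2). Shared: x=2. PCs: A@0 B@1
Step 2: thread B executes B2 (x = x). Shared: x=2. PCs: A@0 B@2

Answer: x=2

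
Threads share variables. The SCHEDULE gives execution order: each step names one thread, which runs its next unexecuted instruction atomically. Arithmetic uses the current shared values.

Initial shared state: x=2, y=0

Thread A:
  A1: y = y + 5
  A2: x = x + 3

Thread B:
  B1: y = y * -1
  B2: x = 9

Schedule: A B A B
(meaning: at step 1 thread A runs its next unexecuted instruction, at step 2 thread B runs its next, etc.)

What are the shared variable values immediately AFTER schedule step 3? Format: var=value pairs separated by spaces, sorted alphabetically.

Step 1: thread A executes A1 (y = y + 5). Shared: x=2 y=5. PCs: A@1 B@0
Step 2: thread B executes B1 (y = y * -1). Shared: x=2 y=-5. PCs: A@1 B@1
Step 3: thread A executes A2 (x = x + 3). Shared: x=5 y=-5. PCs: A@2 B@1

Answer: x=5 y=-5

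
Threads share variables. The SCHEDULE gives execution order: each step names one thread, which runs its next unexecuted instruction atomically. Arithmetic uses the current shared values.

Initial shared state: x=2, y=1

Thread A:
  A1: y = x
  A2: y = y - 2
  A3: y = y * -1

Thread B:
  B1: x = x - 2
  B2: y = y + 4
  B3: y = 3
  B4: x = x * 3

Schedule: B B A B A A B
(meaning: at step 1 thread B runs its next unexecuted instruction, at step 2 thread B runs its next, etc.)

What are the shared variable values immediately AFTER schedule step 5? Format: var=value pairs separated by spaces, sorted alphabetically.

Step 1: thread B executes B1 (x = x - 2). Shared: x=0 y=1. PCs: A@0 B@1
Step 2: thread B executes B2 (y = y + 4). Shared: x=0 y=5. PCs: A@0 B@2
Step 3: thread A executes A1 (y = x). Shared: x=0 y=0. PCs: A@1 B@2
Step 4: thread B executes B3 (y = 3). Shared: x=0 y=3. PCs: A@1 B@3
Step 5: thread A executes A2 (y = y - 2). Shared: x=0 y=1. PCs: A@2 B@3

Answer: x=0 y=1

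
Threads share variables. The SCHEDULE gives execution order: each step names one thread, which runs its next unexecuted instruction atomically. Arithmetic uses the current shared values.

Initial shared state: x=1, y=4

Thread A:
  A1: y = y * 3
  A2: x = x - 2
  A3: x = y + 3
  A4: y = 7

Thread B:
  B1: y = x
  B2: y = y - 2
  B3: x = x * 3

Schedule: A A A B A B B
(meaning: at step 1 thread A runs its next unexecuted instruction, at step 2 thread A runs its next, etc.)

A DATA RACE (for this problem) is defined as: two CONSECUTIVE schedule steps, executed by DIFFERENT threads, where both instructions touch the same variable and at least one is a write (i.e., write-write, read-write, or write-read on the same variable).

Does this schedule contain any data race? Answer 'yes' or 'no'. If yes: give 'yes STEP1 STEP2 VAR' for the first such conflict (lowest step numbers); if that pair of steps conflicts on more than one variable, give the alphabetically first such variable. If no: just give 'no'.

Answer: yes 3 4 x

Derivation:
Steps 1,2: same thread (A). No race.
Steps 2,3: same thread (A). No race.
Steps 3,4: A(x = y + 3) vs B(y = x). RACE on x (W-R), y (R-W). Multiple vars; alphabetically first is x.
Steps 4,5: B(y = x) vs A(y = 7). RACE on y (W-W).
Steps 5,6: A(y = 7) vs B(y = y - 2). RACE on y (W-W).
Steps 6,7: same thread (B). No race.
First conflict at steps 3,4.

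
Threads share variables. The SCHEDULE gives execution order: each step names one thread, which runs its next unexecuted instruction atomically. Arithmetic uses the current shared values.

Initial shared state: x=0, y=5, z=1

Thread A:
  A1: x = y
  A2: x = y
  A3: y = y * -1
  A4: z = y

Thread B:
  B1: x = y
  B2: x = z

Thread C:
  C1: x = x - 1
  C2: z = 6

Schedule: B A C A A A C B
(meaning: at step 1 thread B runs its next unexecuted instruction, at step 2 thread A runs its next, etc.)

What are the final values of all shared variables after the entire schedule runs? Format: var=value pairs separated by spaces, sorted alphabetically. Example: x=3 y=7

Step 1: thread B executes B1 (x = y). Shared: x=5 y=5 z=1. PCs: A@0 B@1 C@0
Step 2: thread A executes A1 (x = y). Shared: x=5 y=5 z=1. PCs: A@1 B@1 C@0
Step 3: thread C executes C1 (x = x - 1). Shared: x=4 y=5 z=1. PCs: A@1 B@1 C@1
Step 4: thread A executes A2 (x = y). Shared: x=5 y=5 z=1. PCs: A@2 B@1 C@1
Step 5: thread A executes A3 (y = y * -1). Shared: x=5 y=-5 z=1. PCs: A@3 B@1 C@1
Step 6: thread A executes A4 (z = y). Shared: x=5 y=-5 z=-5. PCs: A@4 B@1 C@1
Step 7: thread C executes C2 (z = 6). Shared: x=5 y=-5 z=6. PCs: A@4 B@1 C@2
Step 8: thread B executes B2 (x = z). Shared: x=6 y=-5 z=6. PCs: A@4 B@2 C@2

Answer: x=6 y=-5 z=6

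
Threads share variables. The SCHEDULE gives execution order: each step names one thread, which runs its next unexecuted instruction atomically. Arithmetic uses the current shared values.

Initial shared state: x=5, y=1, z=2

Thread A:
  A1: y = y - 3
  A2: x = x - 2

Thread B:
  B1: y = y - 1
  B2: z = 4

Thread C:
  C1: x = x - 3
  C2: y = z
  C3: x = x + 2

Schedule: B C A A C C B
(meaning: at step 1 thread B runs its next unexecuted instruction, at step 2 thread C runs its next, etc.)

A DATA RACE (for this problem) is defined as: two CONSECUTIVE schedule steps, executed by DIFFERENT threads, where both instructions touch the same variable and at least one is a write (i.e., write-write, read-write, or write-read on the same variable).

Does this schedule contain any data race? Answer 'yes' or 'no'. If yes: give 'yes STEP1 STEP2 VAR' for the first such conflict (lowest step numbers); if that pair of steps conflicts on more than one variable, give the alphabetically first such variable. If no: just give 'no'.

Answer: no

Derivation:
Steps 1,2: B(r=y,w=y) vs C(r=x,w=x). No conflict.
Steps 2,3: C(r=x,w=x) vs A(r=y,w=y). No conflict.
Steps 3,4: same thread (A). No race.
Steps 4,5: A(r=x,w=x) vs C(r=z,w=y). No conflict.
Steps 5,6: same thread (C). No race.
Steps 6,7: C(r=x,w=x) vs B(r=-,w=z). No conflict.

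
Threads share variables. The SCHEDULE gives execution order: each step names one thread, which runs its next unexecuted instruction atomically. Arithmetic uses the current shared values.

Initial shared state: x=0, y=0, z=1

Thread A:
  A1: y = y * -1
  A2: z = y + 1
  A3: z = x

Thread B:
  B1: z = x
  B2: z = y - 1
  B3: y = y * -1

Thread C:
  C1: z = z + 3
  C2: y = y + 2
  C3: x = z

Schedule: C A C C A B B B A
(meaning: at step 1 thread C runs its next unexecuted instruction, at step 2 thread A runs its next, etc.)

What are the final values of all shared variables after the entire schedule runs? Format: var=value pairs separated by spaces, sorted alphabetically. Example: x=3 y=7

Step 1: thread C executes C1 (z = z + 3). Shared: x=0 y=0 z=4. PCs: A@0 B@0 C@1
Step 2: thread A executes A1 (y = y * -1). Shared: x=0 y=0 z=4. PCs: A@1 B@0 C@1
Step 3: thread C executes C2 (y = y + 2). Shared: x=0 y=2 z=4. PCs: A@1 B@0 C@2
Step 4: thread C executes C3 (x = z). Shared: x=4 y=2 z=4. PCs: A@1 B@0 C@3
Step 5: thread A executes A2 (z = y + 1). Shared: x=4 y=2 z=3. PCs: A@2 B@0 C@3
Step 6: thread B executes B1 (z = x). Shared: x=4 y=2 z=4. PCs: A@2 B@1 C@3
Step 7: thread B executes B2 (z = y - 1). Shared: x=4 y=2 z=1. PCs: A@2 B@2 C@3
Step 8: thread B executes B3 (y = y * -1). Shared: x=4 y=-2 z=1. PCs: A@2 B@3 C@3
Step 9: thread A executes A3 (z = x). Shared: x=4 y=-2 z=4. PCs: A@3 B@3 C@3

Answer: x=4 y=-2 z=4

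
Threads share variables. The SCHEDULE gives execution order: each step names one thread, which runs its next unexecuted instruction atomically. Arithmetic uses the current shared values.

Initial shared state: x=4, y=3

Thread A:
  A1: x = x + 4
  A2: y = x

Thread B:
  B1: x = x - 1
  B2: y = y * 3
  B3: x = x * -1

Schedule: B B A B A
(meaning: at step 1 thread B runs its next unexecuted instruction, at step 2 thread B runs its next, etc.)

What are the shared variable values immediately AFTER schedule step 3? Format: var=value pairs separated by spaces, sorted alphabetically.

Answer: x=7 y=9

Derivation:
Step 1: thread B executes B1 (x = x - 1). Shared: x=3 y=3. PCs: A@0 B@1
Step 2: thread B executes B2 (y = y * 3). Shared: x=3 y=9. PCs: A@0 B@2
Step 3: thread A executes A1 (x = x + 4). Shared: x=7 y=9. PCs: A@1 B@2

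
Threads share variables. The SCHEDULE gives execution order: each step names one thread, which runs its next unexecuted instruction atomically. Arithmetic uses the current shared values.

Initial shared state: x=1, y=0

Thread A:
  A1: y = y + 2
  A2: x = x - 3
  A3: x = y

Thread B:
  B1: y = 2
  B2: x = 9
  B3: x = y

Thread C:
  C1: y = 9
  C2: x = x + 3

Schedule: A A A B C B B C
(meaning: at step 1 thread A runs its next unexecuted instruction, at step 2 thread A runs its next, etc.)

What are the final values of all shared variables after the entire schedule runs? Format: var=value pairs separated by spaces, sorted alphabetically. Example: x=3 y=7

Step 1: thread A executes A1 (y = y + 2). Shared: x=1 y=2. PCs: A@1 B@0 C@0
Step 2: thread A executes A2 (x = x - 3). Shared: x=-2 y=2. PCs: A@2 B@0 C@0
Step 3: thread A executes A3 (x = y). Shared: x=2 y=2. PCs: A@3 B@0 C@0
Step 4: thread B executes B1 (y = 2). Shared: x=2 y=2. PCs: A@3 B@1 C@0
Step 5: thread C executes C1 (y = 9). Shared: x=2 y=9. PCs: A@3 B@1 C@1
Step 6: thread B executes B2 (x = 9). Shared: x=9 y=9. PCs: A@3 B@2 C@1
Step 7: thread B executes B3 (x = y). Shared: x=9 y=9. PCs: A@3 B@3 C@1
Step 8: thread C executes C2 (x = x + 3). Shared: x=12 y=9. PCs: A@3 B@3 C@2

Answer: x=12 y=9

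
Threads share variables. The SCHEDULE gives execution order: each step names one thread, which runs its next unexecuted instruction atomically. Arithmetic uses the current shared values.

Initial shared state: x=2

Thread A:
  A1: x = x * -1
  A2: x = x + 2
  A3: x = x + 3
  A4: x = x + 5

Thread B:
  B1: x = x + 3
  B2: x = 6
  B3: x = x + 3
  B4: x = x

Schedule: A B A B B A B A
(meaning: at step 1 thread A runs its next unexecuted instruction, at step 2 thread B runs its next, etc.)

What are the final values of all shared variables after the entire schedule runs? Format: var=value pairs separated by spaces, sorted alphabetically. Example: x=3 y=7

Step 1: thread A executes A1 (x = x * -1). Shared: x=-2. PCs: A@1 B@0
Step 2: thread B executes B1 (x = x + 3). Shared: x=1. PCs: A@1 B@1
Step 3: thread A executes A2 (x = x + 2). Shared: x=3. PCs: A@2 B@1
Step 4: thread B executes B2 (x = 6). Shared: x=6. PCs: A@2 B@2
Step 5: thread B executes B3 (x = x + 3). Shared: x=9. PCs: A@2 B@3
Step 6: thread A executes A3 (x = x + 3). Shared: x=12. PCs: A@3 B@3
Step 7: thread B executes B4 (x = x). Shared: x=12. PCs: A@3 B@4
Step 8: thread A executes A4 (x = x + 5). Shared: x=17. PCs: A@4 B@4

Answer: x=17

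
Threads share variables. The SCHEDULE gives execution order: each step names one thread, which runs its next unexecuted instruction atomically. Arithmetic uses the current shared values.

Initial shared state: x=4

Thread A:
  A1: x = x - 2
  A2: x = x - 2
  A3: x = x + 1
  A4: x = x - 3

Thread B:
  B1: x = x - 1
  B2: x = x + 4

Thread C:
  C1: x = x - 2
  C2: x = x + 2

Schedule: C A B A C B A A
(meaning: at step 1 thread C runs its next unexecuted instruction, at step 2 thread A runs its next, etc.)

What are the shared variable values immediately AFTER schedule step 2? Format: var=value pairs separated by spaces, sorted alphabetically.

Answer: x=0

Derivation:
Step 1: thread C executes C1 (x = x - 2). Shared: x=2. PCs: A@0 B@0 C@1
Step 2: thread A executes A1 (x = x - 2). Shared: x=0. PCs: A@1 B@0 C@1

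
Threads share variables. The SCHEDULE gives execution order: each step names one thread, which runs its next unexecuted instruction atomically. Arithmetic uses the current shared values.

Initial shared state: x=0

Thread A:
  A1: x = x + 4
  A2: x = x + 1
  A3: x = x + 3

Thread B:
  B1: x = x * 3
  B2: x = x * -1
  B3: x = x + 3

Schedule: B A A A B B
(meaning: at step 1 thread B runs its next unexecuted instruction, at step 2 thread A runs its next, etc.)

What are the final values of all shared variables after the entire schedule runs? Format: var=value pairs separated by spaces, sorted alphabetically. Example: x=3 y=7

Answer: x=-5

Derivation:
Step 1: thread B executes B1 (x = x * 3). Shared: x=0. PCs: A@0 B@1
Step 2: thread A executes A1 (x = x + 4). Shared: x=4. PCs: A@1 B@1
Step 3: thread A executes A2 (x = x + 1). Shared: x=5. PCs: A@2 B@1
Step 4: thread A executes A3 (x = x + 3). Shared: x=8. PCs: A@3 B@1
Step 5: thread B executes B2 (x = x * -1). Shared: x=-8. PCs: A@3 B@2
Step 6: thread B executes B3 (x = x + 3). Shared: x=-5. PCs: A@3 B@3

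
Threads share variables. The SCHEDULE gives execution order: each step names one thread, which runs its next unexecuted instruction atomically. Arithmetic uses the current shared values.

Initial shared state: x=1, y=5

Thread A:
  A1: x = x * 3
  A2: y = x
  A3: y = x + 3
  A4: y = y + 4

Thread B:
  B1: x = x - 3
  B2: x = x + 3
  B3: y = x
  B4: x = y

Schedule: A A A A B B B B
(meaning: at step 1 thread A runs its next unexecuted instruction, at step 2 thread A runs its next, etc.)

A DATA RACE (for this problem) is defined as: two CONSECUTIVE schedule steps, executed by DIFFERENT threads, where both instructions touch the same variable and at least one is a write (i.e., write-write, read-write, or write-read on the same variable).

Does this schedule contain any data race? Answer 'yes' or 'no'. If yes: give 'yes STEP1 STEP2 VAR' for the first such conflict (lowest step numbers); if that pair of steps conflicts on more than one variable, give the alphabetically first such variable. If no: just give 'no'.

Steps 1,2: same thread (A). No race.
Steps 2,3: same thread (A). No race.
Steps 3,4: same thread (A). No race.
Steps 4,5: A(r=y,w=y) vs B(r=x,w=x). No conflict.
Steps 5,6: same thread (B). No race.
Steps 6,7: same thread (B). No race.
Steps 7,8: same thread (B). No race.

Answer: no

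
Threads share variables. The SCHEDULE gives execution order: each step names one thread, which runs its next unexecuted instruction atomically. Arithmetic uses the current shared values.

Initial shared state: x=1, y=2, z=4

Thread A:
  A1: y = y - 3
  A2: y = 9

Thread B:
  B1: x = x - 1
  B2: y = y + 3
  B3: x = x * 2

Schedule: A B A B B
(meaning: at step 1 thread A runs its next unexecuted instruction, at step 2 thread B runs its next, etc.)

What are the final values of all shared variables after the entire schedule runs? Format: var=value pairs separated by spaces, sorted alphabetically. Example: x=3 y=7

Step 1: thread A executes A1 (y = y - 3). Shared: x=1 y=-1 z=4. PCs: A@1 B@0
Step 2: thread B executes B1 (x = x - 1). Shared: x=0 y=-1 z=4. PCs: A@1 B@1
Step 3: thread A executes A2 (y = 9). Shared: x=0 y=9 z=4. PCs: A@2 B@1
Step 4: thread B executes B2 (y = y + 3). Shared: x=0 y=12 z=4. PCs: A@2 B@2
Step 5: thread B executes B3 (x = x * 2). Shared: x=0 y=12 z=4. PCs: A@2 B@3

Answer: x=0 y=12 z=4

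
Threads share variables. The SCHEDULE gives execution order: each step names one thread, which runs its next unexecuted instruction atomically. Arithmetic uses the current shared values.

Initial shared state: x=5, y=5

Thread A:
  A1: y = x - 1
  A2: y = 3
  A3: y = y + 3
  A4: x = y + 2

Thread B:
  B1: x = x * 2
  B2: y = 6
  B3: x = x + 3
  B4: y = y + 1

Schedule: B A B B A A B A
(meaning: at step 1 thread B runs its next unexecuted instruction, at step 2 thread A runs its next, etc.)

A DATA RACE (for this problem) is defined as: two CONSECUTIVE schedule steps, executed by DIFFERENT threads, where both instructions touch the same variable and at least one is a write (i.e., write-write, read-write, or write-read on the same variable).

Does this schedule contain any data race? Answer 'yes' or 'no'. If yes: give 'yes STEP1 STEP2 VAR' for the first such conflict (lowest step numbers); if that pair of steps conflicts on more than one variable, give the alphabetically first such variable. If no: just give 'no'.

Steps 1,2: B(x = x * 2) vs A(y = x - 1). RACE on x (W-R).
Steps 2,3: A(y = x - 1) vs B(y = 6). RACE on y (W-W).
Steps 3,4: same thread (B). No race.
Steps 4,5: B(r=x,w=x) vs A(r=-,w=y). No conflict.
Steps 5,6: same thread (A). No race.
Steps 6,7: A(y = y + 3) vs B(y = y + 1). RACE on y (W-W).
Steps 7,8: B(y = y + 1) vs A(x = y + 2). RACE on y (W-R).
First conflict at steps 1,2.

Answer: yes 1 2 x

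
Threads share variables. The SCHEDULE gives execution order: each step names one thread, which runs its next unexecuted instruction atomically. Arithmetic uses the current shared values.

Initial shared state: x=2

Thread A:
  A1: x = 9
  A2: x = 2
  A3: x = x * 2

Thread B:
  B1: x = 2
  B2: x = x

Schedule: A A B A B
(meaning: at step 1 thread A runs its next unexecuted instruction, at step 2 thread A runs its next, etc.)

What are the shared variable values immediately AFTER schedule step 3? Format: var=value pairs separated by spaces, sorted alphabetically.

Answer: x=2

Derivation:
Step 1: thread A executes A1 (x = 9). Shared: x=9. PCs: A@1 B@0
Step 2: thread A executes A2 (x = 2). Shared: x=2. PCs: A@2 B@0
Step 3: thread B executes B1 (x = 2). Shared: x=2. PCs: A@2 B@1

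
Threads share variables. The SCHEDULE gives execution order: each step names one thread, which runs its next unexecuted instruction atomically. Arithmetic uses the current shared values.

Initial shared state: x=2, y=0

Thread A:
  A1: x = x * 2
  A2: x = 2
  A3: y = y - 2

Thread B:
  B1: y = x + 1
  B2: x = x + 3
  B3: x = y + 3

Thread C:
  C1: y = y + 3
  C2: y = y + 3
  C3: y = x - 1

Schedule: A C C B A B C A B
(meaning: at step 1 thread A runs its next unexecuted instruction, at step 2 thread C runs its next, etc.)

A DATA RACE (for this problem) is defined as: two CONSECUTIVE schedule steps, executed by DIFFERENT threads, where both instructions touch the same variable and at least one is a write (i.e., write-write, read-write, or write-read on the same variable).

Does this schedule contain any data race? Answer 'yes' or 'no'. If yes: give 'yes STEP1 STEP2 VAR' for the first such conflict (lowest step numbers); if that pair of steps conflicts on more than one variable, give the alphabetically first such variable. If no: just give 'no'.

Steps 1,2: A(r=x,w=x) vs C(r=y,w=y). No conflict.
Steps 2,3: same thread (C). No race.
Steps 3,4: C(y = y + 3) vs B(y = x + 1). RACE on y (W-W).
Steps 4,5: B(y = x + 1) vs A(x = 2). RACE on x (R-W).
Steps 5,6: A(x = 2) vs B(x = x + 3). RACE on x (W-W).
Steps 6,7: B(x = x + 3) vs C(y = x - 1). RACE on x (W-R).
Steps 7,8: C(y = x - 1) vs A(y = y - 2). RACE on y (W-W).
Steps 8,9: A(y = y - 2) vs B(x = y + 3). RACE on y (W-R).
First conflict at steps 3,4.

Answer: yes 3 4 y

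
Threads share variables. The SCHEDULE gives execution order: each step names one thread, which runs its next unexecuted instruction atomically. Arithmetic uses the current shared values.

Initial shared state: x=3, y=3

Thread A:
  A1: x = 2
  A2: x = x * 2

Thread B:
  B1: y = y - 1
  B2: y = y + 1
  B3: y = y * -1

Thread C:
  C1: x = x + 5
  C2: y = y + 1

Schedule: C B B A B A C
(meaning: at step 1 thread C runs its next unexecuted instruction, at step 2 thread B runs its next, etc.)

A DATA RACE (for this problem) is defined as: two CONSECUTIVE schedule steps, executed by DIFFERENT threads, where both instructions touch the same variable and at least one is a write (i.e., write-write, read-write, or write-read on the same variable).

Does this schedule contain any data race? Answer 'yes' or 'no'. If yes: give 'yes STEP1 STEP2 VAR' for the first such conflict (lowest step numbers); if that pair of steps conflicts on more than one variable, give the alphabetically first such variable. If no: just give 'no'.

Steps 1,2: C(r=x,w=x) vs B(r=y,w=y). No conflict.
Steps 2,3: same thread (B). No race.
Steps 3,4: B(r=y,w=y) vs A(r=-,w=x). No conflict.
Steps 4,5: A(r=-,w=x) vs B(r=y,w=y). No conflict.
Steps 5,6: B(r=y,w=y) vs A(r=x,w=x). No conflict.
Steps 6,7: A(r=x,w=x) vs C(r=y,w=y). No conflict.

Answer: no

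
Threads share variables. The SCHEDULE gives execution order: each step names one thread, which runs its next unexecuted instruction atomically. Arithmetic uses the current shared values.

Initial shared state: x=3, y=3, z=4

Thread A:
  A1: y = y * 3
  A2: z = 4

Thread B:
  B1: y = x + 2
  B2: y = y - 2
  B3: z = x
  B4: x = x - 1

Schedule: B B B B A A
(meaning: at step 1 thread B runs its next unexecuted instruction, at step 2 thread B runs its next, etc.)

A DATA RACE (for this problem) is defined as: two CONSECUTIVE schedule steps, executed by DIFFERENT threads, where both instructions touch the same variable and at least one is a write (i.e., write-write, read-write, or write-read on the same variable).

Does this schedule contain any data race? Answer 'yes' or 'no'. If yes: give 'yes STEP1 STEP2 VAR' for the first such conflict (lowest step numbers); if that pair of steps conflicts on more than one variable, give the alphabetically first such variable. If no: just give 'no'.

Answer: no

Derivation:
Steps 1,2: same thread (B). No race.
Steps 2,3: same thread (B). No race.
Steps 3,4: same thread (B). No race.
Steps 4,5: B(r=x,w=x) vs A(r=y,w=y). No conflict.
Steps 5,6: same thread (A). No race.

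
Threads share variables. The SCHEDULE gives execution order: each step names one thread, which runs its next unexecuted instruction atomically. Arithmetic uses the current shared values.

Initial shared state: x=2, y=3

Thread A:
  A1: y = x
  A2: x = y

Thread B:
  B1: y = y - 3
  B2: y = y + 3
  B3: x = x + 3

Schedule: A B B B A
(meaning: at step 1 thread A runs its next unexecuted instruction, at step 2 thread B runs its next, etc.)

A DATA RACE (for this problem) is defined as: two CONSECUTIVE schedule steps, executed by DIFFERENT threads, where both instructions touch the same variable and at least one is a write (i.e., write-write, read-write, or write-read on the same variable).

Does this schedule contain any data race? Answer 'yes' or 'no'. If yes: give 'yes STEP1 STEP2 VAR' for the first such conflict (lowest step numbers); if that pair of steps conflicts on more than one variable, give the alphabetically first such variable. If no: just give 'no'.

Answer: yes 1 2 y

Derivation:
Steps 1,2: A(y = x) vs B(y = y - 3). RACE on y (W-W).
Steps 2,3: same thread (B). No race.
Steps 3,4: same thread (B). No race.
Steps 4,5: B(x = x + 3) vs A(x = y). RACE on x (W-W).
First conflict at steps 1,2.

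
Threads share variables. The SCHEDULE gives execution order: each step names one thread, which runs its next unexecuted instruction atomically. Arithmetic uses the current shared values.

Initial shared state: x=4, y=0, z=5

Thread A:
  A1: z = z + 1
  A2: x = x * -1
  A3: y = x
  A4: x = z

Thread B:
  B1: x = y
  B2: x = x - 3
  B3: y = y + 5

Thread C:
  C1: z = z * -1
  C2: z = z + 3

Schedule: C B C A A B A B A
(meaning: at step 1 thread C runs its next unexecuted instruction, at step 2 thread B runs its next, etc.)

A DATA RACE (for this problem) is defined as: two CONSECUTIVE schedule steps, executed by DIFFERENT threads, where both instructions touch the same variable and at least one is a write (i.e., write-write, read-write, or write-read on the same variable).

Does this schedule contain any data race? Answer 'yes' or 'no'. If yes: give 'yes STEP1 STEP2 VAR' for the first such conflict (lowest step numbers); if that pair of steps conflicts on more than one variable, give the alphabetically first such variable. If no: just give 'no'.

Steps 1,2: C(r=z,w=z) vs B(r=y,w=x). No conflict.
Steps 2,3: B(r=y,w=x) vs C(r=z,w=z). No conflict.
Steps 3,4: C(z = z + 3) vs A(z = z + 1). RACE on z (W-W).
Steps 4,5: same thread (A). No race.
Steps 5,6: A(x = x * -1) vs B(x = x - 3). RACE on x (W-W).
Steps 6,7: B(x = x - 3) vs A(y = x). RACE on x (W-R).
Steps 7,8: A(y = x) vs B(y = y + 5). RACE on y (W-W).
Steps 8,9: B(r=y,w=y) vs A(r=z,w=x). No conflict.
First conflict at steps 3,4.

Answer: yes 3 4 z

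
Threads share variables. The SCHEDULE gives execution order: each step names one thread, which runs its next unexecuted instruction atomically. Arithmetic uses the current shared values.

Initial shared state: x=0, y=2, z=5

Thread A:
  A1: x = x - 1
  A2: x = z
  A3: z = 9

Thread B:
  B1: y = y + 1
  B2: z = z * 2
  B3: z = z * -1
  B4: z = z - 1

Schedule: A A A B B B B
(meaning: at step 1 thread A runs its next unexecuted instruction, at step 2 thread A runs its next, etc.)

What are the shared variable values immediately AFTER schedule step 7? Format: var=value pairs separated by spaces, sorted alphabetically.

Step 1: thread A executes A1 (x = x - 1). Shared: x=-1 y=2 z=5. PCs: A@1 B@0
Step 2: thread A executes A2 (x = z). Shared: x=5 y=2 z=5. PCs: A@2 B@0
Step 3: thread A executes A3 (z = 9). Shared: x=5 y=2 z=9. PCs: A@3 B@0
Step 4: thread B executes B1 (y = y + 1). Shared: x=5 y=3 z=9. PCs: A@3 B@1
Step 5: thread B executes B2 (z = z * 2). Shared: x=5 y=3 z=18. PCs: A@3 B@2
Step 6: thread B executes B3 (z = z * -1). Shared: x=5 y=3 z=-18. PCs: A@3 B@3
Step 7: thread B executes B4 (z = z - 1). Shared: x=5 y=3 z=-19. PCs: A@3 B@4

Answer: x=5 y=3 z=-19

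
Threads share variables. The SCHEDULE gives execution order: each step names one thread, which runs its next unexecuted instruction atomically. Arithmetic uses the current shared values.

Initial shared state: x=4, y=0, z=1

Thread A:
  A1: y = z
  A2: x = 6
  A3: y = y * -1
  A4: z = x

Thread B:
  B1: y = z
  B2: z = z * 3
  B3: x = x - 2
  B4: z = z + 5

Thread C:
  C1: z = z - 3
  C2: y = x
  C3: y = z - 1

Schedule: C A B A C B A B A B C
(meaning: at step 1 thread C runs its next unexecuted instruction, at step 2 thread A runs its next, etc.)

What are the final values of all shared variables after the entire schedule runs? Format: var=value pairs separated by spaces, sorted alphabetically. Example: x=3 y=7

Answer: x=4 y=8 z=9

Derivation:
Step 1: thread C executes C1 (z = z - 3). Shared: x=4 y=0 z=-2. PCs: A@0 B@0 C@1
Step 2: thread A executes A1 (y = z). Shared: x=4 y=-2 z=-2. PCs: A@1 B@0 C@1
Step 3: thread B executes B1 (y = z). Shared: x=4 y=-2 z=-2. PCs: A@1 B@1 C@1
Step 4: thread A executes A2 (x = 6). Shared: x=6 y=-2 z=-2. PCs: A@2 B@1 C@1
Step 5: thread C executes C2 (y = x). Shared: x=6 y=6 z=-2. PCs: A@2 B@1 C@2
Step 6: thread B executes B2 (z = z * 3). Shared: x=6 y=6 z=-6. PCs: A@2 B@2 C@2
Step 7: thread A executes A3 (y = y * -1). Shared: x=6 y=-6 z=-6. PCs: A@3 B@2 C@2
Step 8: thread B executes B3 (x = x - 2). Shared: x=4 y=-6 z=-6. PCs: A@3 B@3 C@2
Step 9: thread A executes A4 (z = x). Shared: x=4 y=-6 z=4. PCs: A@4 B@3 C@2
Step 10: thread B executes B4 (z = z + 5). Shared: x=4 y=-6 z=9. PCs: A@4 B@4 C@2
Step 11: thread C executes C3 (y = z - 1). Shared: x=4 y=8 z=9. PCs: A@4 B@4 C@3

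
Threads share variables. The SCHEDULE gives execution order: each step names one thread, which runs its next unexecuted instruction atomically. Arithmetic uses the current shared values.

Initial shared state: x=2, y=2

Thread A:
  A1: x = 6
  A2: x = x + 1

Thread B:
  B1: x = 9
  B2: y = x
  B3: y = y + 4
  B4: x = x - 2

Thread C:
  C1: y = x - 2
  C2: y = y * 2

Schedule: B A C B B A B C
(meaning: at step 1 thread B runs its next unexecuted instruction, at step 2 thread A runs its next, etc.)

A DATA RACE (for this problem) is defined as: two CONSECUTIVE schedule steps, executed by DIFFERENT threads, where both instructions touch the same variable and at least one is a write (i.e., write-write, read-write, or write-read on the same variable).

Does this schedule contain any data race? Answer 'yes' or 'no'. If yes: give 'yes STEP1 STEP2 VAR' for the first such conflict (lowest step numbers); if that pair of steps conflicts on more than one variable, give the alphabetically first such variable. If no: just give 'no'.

Answer: yes 1 2 x

Derivation:
Steps 1,2: B(x = 9) vs A(x = 6). RACE on x (W-W).
Steps 2,3: A(x = 6) vs C(y = x - 2). RACE on x (W-R).
Steps 3,4: C(y = x - 2) vs B(y = x). RACE on y (W-W).
Steps 4,5: same thread (B). No race.
Steps 5,6: B(r=y,w=y) vs A(r=x,w=x). No conflict.
Steps 6,7: A(x = x + 1) vs B(x = x - 2). RACE on x (W-W).
Steps 7,8: B(r=x,w=x) vs C(r=y,w=y). No conflict.
First conflict at steps 1,2.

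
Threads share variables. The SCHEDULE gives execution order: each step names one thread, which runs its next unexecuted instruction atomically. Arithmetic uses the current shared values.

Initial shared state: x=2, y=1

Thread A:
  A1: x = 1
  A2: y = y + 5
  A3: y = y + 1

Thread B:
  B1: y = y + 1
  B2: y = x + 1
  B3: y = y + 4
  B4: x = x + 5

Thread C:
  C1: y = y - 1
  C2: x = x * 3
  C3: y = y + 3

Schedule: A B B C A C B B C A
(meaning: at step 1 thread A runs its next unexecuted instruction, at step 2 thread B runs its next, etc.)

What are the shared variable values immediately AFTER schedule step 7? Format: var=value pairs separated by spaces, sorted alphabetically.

Step 1: thread A executes A1 (x = 1). Shared: x=1 y=1. PCs: A@1 B@0 C@0
Step 2: thread B executes B1 (y = y + 1). Shared: x=1 y=2. PCs: A@1 B@1 C@0
Step 3: thread B executes B2 (y = x + 1). Shared: x=1 y=2. PCs: A@1 B@2 C@0
Step 4: thread C executes C1 (y = y - 1). Shared: x=1 y=1. PCs: A@1 B@2 C@1
Step 5: thread A executes A2 (y = y + 5). Shared: x=1 y=6. PCs: A@2 B@2 C@1
Step 6: thread C executes C2 (x = x * 3). Shared: x=3 y=6. PCs: A@2 B@2 C@2
Step 7: thread B executes B3 (y = y + 4). Shared: x=3 y=10. PCs: A@2 B@3 C@2

Answer: x=3 y=10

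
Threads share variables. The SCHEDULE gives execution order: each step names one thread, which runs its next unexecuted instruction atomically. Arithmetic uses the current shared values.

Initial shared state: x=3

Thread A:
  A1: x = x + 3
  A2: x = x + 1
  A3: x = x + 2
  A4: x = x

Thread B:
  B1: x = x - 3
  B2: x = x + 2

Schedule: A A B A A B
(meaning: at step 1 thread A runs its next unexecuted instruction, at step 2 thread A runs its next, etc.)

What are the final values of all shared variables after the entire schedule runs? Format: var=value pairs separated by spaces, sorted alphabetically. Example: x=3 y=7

Step 1: thread A executes A1 (x = x + 3). Shared: x=6. PCs: A@1 B@0
Step 2: thread A executes A2 (x = x + 1). Shared: x=7. PCs: A@2 B@0
Step 3: thread B executes B1 (x = x - 3). Shared: x=4. PCs: A@2 B@1
Step 4: thread A executes A3 (x = x + 2). Shared: x=6. PCs: A@3 B@1
Step 5: thread A executes A4 (x = x). Shared: x=6. PCs: A@4 B@1
Step 6: thread B executes B2 (x = x + 2). Shared: x=8. PCs: A@4 B@2

Answer: x=8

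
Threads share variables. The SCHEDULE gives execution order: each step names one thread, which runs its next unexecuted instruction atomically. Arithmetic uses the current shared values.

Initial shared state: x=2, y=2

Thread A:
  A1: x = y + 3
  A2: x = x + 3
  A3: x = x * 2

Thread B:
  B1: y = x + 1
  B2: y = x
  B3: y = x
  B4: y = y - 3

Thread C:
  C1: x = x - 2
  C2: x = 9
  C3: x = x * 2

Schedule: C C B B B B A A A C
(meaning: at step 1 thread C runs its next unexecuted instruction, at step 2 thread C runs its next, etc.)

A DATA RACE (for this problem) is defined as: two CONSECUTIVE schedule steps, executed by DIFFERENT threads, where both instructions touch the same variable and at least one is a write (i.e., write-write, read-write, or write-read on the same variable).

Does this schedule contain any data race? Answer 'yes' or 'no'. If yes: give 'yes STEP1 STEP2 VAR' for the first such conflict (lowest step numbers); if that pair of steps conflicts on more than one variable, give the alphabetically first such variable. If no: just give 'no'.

Answer: yes 2 3 x

Derivation:
Steps 1,2: same thread (C). No race.
Steps 2,3: C(x = 9) vs B(y = x + 1). RACE on x (W-R).
Steps 3,4: same thread (B). No race.
Steps 4,5: same thread (B). No race.
Steps 5,6: same thread (B). No race.
Steps 6,7: B(y = y - 3) vs A(x = y + 3). RACE on y (W-R).
Steps 7,8: same thread (A). No race.
Steps 8,9: same thread (A). No race.
Steps 9,10: A(x = x * 2) vs C(x = x * 2). RACE on x (W-W).
First conflict at steps 2,3.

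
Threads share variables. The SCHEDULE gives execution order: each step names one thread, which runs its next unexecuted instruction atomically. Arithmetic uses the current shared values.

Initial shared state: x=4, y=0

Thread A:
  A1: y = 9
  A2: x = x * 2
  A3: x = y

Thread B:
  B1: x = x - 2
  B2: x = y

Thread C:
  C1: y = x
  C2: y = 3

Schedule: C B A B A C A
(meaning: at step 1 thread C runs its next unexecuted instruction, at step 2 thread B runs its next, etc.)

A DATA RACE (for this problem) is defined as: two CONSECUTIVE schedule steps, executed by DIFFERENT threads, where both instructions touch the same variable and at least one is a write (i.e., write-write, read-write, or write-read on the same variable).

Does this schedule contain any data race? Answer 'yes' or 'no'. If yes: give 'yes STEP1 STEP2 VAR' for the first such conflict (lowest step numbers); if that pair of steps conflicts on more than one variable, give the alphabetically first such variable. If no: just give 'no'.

Steps 1,2: C(y = x) vs B(x = x - 2). RACE on x (R-W).
Steps 2,3: B(r=x,w=x) vs A(r=-,w=y). No conflict.
Steps 3,4: A(y = 9) vs B(x = y). RACE on y (W-R).
Steps 4,5: B(x = y) vs A(x = x * 2). RACE on x (W-W).
Steps 5,6: A(r=x,w=x) vs C(r=-,w=y). No conflict.
Steps 6,7: C(y = 3) vs A(x = y). RACE on y (W-R).
First conflict at steps 1,2.

Answer: yes 1 2 x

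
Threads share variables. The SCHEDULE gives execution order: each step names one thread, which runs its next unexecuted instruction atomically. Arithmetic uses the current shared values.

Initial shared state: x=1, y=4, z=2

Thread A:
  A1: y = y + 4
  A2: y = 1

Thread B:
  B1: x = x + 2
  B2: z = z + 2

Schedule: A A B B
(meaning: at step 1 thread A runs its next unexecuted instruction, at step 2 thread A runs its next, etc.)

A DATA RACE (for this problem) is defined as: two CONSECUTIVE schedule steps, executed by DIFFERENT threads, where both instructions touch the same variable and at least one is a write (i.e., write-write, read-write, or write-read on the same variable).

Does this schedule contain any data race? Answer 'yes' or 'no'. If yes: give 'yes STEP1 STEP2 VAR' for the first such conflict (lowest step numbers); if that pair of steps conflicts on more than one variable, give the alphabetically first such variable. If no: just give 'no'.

Answer: no

Derivation:
Steps 1,2: same thread (A). No race.
Steps 2,3: A(r=-,w=y) vs B(r=x,w=x). No conflict.
Steps 3,4: same thread (B). No race.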